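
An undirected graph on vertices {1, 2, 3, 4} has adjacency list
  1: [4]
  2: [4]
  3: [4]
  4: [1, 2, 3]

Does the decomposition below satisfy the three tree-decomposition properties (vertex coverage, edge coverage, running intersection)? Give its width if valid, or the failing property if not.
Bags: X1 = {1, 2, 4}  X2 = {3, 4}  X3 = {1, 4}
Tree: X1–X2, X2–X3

A tree decomposition must satisfy three properties: every vertex lies in some bag; for every edge, both endpoints lie together in some bag; and for every vertex, the bags containing it form a connected subtree. Here bags containing vertex 1 are not connected in the tree, so the decomposition is invalid.

No — bags containing vertex 1 are not connected in the tree.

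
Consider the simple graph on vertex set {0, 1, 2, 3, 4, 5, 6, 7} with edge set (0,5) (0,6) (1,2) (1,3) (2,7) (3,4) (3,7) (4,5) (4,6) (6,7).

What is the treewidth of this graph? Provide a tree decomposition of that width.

The largest bag has 3 vertices, giving width 2; this decomposition certifies tw(G) ≤ 2. The edges 5–0–6–4–5 form a cycle, so G is not a tree and its treewidth is at least 2. Therefore the treewidth is 2.

Treewidth 2.
One such decomposition:
Bags: B1 = {0, 4, 5}  B2 = {0, 4, 6}  B3 = {3, 4, 6}  B4 = {3, 6, 7}  B5 = {1, 3, 7}  B6 = {1, 2, 7}
Tree: B1–B2, B2–B3, B3–B4, B4–B5, B5–B6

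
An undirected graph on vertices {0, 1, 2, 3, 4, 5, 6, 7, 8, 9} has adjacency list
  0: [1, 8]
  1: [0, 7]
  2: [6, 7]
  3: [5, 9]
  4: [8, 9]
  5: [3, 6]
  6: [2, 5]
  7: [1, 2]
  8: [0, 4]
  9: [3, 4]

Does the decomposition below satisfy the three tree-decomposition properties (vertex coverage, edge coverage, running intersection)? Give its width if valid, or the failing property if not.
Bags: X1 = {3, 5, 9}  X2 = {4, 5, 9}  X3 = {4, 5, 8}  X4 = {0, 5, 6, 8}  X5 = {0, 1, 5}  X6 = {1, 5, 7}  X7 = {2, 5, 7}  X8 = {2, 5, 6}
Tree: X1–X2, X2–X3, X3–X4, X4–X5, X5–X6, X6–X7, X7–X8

A tree decomposition must satisfy three properties: every vertex lies in some bag; for every edge, both endpoints lie together in some bag; and for every vertex, the bags containing it form a connected subtree. Here bags containing vertex 6 are not connected in the tree, so the decomposition is invalid.

No — bags containing vertex 6 are not connected in the tree.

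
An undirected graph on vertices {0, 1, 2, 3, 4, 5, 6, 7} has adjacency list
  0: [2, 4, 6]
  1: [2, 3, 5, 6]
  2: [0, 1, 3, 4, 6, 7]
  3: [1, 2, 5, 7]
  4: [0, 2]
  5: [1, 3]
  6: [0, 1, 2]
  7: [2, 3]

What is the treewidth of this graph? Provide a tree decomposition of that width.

Each bag holds 3 vertices, so the decomposition has width 2, which upper-bounds the treewidth. For the lower bound, the 3 vertices {0, 2, 4} are pairwise adjacent, and any tree decomposition puts a clique entirely inside one bag — forcing width ≥ 2. Combining the bounds, tw(G) = 2.

Treewidth 2.
One optimal decomposition is:
Bags: B1 = {1, 2, 3}  B2 = {1, 3, 5}  B3 = {1, 2, 6}  B4 = {0, 2, 6}  B5 = {0, 2, 4}  B6 = {2, 3, 7}
Tree: B1–B2, B1–B3, B3–B4, B4–B5, B1–B6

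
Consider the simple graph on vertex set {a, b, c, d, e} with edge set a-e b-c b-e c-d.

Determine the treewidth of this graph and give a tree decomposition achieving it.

Each bag holds 2 vertices, so the decomposition has width 1, which upper-bounds the treewidth. G has an edge, so its treewidth is at least 1. Therefore the treewidth is 1.

Treewidth 1.
One such decomposition:
Bags: B1 = {c, d}  B2 = {b, c}  B3 = {b, e}  B4 = {a, e}
Tree: B1–B2, B2–B3, B3–B4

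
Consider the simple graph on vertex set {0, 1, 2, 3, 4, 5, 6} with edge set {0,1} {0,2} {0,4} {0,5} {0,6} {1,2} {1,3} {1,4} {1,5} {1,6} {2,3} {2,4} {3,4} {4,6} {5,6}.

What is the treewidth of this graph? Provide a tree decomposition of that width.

Treewidth 3.
One such decomposition:
Bags: B1 = {0, 1, 5, 6}  B2 = {0, 1, 4, 6}  B3 = {0, 1, 2, 4}  B4 = {1, 2, 3, 4}
Tree: B1–B2, B2–B3, B3–B4

Each bag holds 4 vertices, so the decomposition has width 3, which upper-bounds the treewidth. On the other hand G contains the 4-clique {0, 1, 2, 4}. A clique must lie in a single bag of any decomposition, so no decomposition can have width below 3. Hence tw(G) = 3 exactly.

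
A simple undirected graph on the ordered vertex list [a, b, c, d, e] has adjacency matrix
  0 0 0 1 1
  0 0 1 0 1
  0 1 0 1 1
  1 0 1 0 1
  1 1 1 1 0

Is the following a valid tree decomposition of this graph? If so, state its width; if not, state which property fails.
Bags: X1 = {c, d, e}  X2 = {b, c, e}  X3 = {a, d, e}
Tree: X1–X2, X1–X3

Vertex coverage: the bags together contain {a, b, c, d, e}, the full vertex set. Edge coverage: each edge of G has both endpoints in at least one bag. Running intersection: for every vertex, the bags containing it form a connected subtree. All three properties hold, so this is a valid tree decomposition of width max|bag| − 1 = 2, and hence tw(G) ≤ 2.

Yes; width 2.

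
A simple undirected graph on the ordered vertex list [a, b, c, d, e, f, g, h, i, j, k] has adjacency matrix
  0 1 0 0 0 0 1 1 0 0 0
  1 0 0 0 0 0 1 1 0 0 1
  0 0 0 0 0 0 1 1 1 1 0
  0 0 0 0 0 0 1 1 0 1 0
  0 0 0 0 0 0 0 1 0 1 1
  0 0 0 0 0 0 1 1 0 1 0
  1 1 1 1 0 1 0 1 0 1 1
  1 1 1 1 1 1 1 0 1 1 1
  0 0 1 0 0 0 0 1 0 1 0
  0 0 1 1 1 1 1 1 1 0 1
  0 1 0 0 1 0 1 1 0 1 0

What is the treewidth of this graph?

3

A width-3 tree decomposition is:
Bags: B1 = {b, g, h, k}  B2 = {g, h, j, k}  B3 = {c, g, h, j}  B4 = {a, b, g, h}  B5 = {f, g, h, j}  B6 = {c, h, i, j}  B7 = {e, h, j, k}  B8 = {d, g, h, j}
Tree: B1–B2, B2–B3, B1–B4, B3–B5, B3–B6, B2–B7, B3–B8
Every bag has size at most 4, so the width is 4 − 1 = 3 and tw(G) ≤ 3. On the other hand G contains the 4-clique {d, g, h, j}. A clique must lie in a single bag of any decomposition, so no decomposition can have width below 3. Hence tw(G) = 3 exactly.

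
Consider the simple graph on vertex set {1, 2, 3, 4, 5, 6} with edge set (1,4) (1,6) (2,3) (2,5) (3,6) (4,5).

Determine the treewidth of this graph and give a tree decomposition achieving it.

Each bag holds 3 vertices, so the decomposition has width 2, which upper-bounds the treewidth. For the lower bound, G contains the cycle 1–4–5–2–3–6–1, so G is not a forest; only forests have treewidth ≤ 1, hence tw(G) ≥ 2. Hence tw(G) = 2 exactly.

Treewidth 2.
Bags: B1 = {1, 4, 5}  B2 = {1, 2, 5}  B3 = {1, 2, 3}  B4 = {1, 3, 6}
Tree: B1–B2, B2–B3, B3–B4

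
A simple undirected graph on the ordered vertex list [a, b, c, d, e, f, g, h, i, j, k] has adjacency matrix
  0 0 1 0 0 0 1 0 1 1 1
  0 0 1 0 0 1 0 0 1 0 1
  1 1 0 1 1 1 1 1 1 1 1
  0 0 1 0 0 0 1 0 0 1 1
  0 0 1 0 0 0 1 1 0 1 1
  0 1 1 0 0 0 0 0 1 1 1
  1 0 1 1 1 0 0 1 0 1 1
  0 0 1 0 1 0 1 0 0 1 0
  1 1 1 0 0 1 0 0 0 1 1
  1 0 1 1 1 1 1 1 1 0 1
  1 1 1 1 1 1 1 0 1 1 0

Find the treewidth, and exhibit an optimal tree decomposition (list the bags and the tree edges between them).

Every bag has size at most 5, so the width is 5 − 1 = 4 and tw(G) ≤ 4. On the other hand G contains the 5-clique {c, e, g, h, j}. A clique must lie in a single bag of any decomposition, so no decomposition can have width below 4. Combining the bounds, tw(G) = 4.

Treewidth 4.
One such decomposition:
Bags: B1 = {c, e, g, j, k}  B2 = {c, e, g, h, j}  B3 = {c, d, g, j, k}  B4 = {a, c, g, j, k}  B5 = {a, c, i, j, k}  B6 = {c, f, i, j, k}  B7 = {b, c, f, i, k}
Tree: B1–B2, B1–B3, B1–B4, B4–B5, B5–B6, B6–B7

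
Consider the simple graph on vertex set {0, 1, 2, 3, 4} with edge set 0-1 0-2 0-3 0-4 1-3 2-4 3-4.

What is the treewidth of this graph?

2

A width-2 tree decomposition is:
Bags: B1 = {0, 3, 4}  B2 = {0, 1, 3}  B3 = {0, 2, 4}
Tree: B1–B2, B1–B3
Every bag has size at most 3, so the width is 3 − 1 = 2 and tw(G) ≤ 2. On the other hand G contains the 3-clique {0, 2, 4}. A clique must lie in a single bag of any decomposition, so no decomposition can have width below 2. Hence tw(G) = 2 exactly.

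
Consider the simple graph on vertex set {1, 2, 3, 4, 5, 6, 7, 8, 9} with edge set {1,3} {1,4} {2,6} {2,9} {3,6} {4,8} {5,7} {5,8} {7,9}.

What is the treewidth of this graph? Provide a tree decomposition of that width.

Treewidth 2.
Bags: B1 = {5, 7, 8}  B2 = {4, 7, 8}  B3 = {1, 4, 7}  B4 = {1, 3, 7}  B5 = {3, 6, 7}  B6 = {2, 6, 7}  B7 = {2, 7, 9}
Tree: B1–B2, B2–B3, B3–B4, B4–B5, B5–B6, B6–B7

The largest bag has 3 vertices, giving width 2; this decomposition certifies tw(G) ≤ 2. Since 7–5–8–4–1–3–6–2–9–7 is a cycle in G, G is not acyclic. Forests are exactly the graphs of treewidth ≤ 1, so tw(G) ≥ 2. Therefore the treewidth is 2.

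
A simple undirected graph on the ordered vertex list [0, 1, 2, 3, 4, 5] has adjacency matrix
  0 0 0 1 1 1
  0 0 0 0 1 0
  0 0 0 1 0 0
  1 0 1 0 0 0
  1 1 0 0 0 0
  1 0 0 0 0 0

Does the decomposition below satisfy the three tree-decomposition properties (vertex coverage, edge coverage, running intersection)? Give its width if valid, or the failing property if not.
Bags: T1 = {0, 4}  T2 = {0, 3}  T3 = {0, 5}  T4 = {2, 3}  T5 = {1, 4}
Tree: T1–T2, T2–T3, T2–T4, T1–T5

Yes; width 1.

Every vertex of G appears in some bag (union = {0, 1, 2, 3, 4, 5}); every edge is covered by a bag; and for each vertex v the set of bags containing v is connected in the bag tree. The decomposition is therefore valid. The largest bag has 2 vertices, so the width is 1.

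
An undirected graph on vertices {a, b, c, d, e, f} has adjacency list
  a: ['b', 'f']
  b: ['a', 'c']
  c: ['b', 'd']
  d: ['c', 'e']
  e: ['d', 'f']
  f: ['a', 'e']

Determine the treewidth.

A width-2 tree decomposition is:
Bags: B1 = {c, d, e}  B2 = {c, e, f}  B3 = {a, c, f}  B4 = {a, b, c}
Tree: B1–B2, B2–B3, B3–B4
Every bag has size at most 3, so the width is 3 − 1 = 2 and tw(G) ≤ 2. For the lower bound, G contains the cycle c–d–e–f–a–b–c, so G is not a forest; only forests have treewidth ≤ 1, hence tw(G) ≥ 2. Combining the bounds, tw(G) = 2.

2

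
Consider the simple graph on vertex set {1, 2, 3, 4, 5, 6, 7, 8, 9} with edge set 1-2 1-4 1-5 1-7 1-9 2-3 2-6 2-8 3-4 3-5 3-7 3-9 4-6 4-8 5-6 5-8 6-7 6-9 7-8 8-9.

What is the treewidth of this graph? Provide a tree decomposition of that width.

Treewidth 4.
One such decomposition:
Bags: B1 = {1, 3, 4, 6, 8}  B2 = {1, 3, 6, 7, 8}  B3 = {1, 3, 5, 6, 8}  B4 = {1, 2, 3, 6, 8}  B5 = {1, 3, 6, 8, 9}
Tree: B1–B2, B2–B3, B3–B4, B4–B5

Each bag holds 5 vertices, so the decomposition has width 4, which upper-bounds the treewidth. For the lower bound: the 5 vertex sets {1,4}, {6,7}, {5,8}, {3}, {2} are disjoint, each induces a connected subgraph, and every pair is joined by at least one edge of G. Contracting each set to a single vertex therefore yields K_{5} as a minor, and since treewidth is minor-monotone, tw(G) ≥ tw(K_{5}) = 4. Therefore the treewidth is 4.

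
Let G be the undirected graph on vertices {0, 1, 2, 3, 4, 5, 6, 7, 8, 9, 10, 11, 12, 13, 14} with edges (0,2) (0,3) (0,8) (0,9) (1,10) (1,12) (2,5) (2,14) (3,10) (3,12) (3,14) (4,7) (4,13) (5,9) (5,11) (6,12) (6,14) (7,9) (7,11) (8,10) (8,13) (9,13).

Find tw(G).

A width-3 tree decomposition is:
Bags: B1 = {4, 7, 11, 13}  B2 = {7, 9, 11, 13}  B3 = {5, 9, 11, 13}  B4 = {5, 8, 9, 13}  B5 = {0, 5, 8, 9}  B6 = {0, 2, 5, 8}  B7 = {0, 2, 8, 10}  B8 = {0, 2, 3, 10}  B9 = {2, 3, 10, 14}  B10 = {1, 3, 10, 14}  B11 = {1, 3, 12, 14}  B12 = {1, 6, 12, 14}
Tree: B1–B2, B2–B3, B3–B4, B4–B5, B5–B6, B6–B7, B7–B8, B8–B9, B9–B10, B10–B11, B11–B12
Each bag holds 4 vertices, so the decomposition has width 3, which upper-bounds the treewidth. For the lower bound: the 4 vertex sets {4,7,11}, {13}, {9}, {0,2,5,8} are disjoint, each induces a connected subgraph, and every pair is joined by at least one edge of G. Contracting each set to a single vertex therefore yields K_{4} as a minor, and since treewidth is minor-monotone, tw(G) ≥ tw(K_{4}) = 3. Combining the bounds, tw(G) = 3.

3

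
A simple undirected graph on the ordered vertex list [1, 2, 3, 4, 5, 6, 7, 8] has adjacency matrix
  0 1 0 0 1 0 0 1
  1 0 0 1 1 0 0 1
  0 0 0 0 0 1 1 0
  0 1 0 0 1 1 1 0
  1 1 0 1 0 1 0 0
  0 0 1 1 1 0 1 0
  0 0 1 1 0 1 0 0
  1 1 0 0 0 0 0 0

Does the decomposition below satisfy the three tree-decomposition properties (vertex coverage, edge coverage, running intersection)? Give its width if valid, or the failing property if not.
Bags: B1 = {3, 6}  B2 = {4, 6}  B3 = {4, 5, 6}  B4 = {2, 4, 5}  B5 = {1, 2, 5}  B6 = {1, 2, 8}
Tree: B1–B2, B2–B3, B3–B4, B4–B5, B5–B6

A tree decomposition must satisfy three properties: every vertex lies in some bag; for every edge, both endpoints lie together in some bag; and for every vertex, the bags containing it form a connected subtree. Here vertex 7 appears in no bag, so the decomposition is invalid.

No — vertex 7 appears in no bag.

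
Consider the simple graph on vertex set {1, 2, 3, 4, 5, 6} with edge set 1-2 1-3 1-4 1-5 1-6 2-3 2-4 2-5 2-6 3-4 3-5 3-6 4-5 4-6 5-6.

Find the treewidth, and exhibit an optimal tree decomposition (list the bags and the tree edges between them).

Treewidth 5.
Bags: B1 = {1, 2, 3, 4, 5, 6}
Tree: (single bag)

With just one bag of size 6, the width is 6 − 1 = 5, so tw(G) ≤ 5. On the other hand G contains the 6-clique {1, 2, 3, 4, 5, 6}. A clique must lie in a single bag of any decomposition, so no decomposition can have width below 5. Combining the bounds, tw(G) = 5.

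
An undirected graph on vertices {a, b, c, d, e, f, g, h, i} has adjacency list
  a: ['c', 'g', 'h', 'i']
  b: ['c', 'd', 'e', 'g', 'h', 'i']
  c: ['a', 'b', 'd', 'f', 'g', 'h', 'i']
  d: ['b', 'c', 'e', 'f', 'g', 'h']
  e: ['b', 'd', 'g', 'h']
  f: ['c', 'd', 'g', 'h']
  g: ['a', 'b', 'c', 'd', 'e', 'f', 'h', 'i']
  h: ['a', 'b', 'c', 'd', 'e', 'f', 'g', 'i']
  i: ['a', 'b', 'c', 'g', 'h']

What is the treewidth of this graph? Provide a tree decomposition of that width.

Every bag has size at most 5, so the width is 5 − 1 = 4 and tw(G) ≤ 4. For the lower bound, the 5 vertices {b, d, e, g, h} are pairwise adjacent, and any tree decomposition puts a clique entirely inside one bag — forcing width ≥ 4. The upper and lower bounds meet at 4, so that is the treewidth.

Treewidth 4.
Bags: B1 = {c, d, f, g, h}  B2 = {b, c, d, g, h}  B3 = {b, c, g, h, i}  B4 = {a, c, g, h, i}  B5 = {b, d, e, g, h}
Tree: B1–B2, B2–B3, B3–B4, B2–B5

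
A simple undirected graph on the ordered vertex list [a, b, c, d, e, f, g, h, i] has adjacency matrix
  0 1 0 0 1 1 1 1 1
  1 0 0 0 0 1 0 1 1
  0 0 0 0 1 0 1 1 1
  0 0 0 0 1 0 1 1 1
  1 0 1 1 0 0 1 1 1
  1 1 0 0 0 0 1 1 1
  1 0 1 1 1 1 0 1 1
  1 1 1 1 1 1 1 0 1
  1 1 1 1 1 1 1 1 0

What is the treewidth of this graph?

4

A width-4 tree decomposition is:
Bags: B1 = {d, e, g, h, i}  B2 = {a, e, g, h, i}  B3 = {a, f, g, h, i}  B4 = {a, b, f, h, i}  B5 = {c, e, g, h, i}
Tree: B1–B2, B2–B3, B3–B4, B2–B5
Each bag holds 5 vertices, so the decomposition has width 4, which upper-bounds the treewidth. On the other hand G contains the 5-clique {d, e, g, h, i}. A clique must lie in a single bag of any decomposition, so no decomposition can have width below 4. Combining the bounds, tw(G) = 4.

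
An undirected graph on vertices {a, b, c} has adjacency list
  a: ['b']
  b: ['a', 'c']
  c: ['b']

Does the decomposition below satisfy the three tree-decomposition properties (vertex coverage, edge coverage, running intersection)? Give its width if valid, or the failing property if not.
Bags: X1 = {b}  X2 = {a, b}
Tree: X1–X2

No — vertex c appears in no bag.

A tree decomposition must satisfy three properties: every vertex lies in some bag; for every edge, both endpoints lie together in some bag; and for every vertex, the bags containing it form a connected subtree. Here vertex c appears in no bag, so the decomposition is invalid.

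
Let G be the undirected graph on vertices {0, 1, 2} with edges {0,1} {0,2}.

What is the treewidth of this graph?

A width-1 tree decomposition is:
Bags: B1 = {0, 2}  B2 = {0, 1}
Tree: B1–B2
Each bag holds 2 vertices, so the decomposition has width 1, which upper-bounds the treewidth. G has an edge, so its treewidth is at least 1. Therefore the treewidth is 1.

1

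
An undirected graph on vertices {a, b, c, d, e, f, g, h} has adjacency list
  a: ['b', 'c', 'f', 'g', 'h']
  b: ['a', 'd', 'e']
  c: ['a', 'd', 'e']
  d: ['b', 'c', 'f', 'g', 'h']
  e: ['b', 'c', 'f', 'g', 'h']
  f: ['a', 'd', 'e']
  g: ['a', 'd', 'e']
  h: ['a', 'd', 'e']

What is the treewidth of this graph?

A width-3 tree decomposition is:
Bags: B1 = {a, d, e, g}  B2 = {a, d, e, h}  B3 = {a, d, e, f}  B4 = {a, c, d, e}  B5 = {a, b, d, e}
Tree: B1–B2, B2–B3, B3–B4, B4–B5
Each bag holds 4 vertices, so the decomposition has width 3, which upper-bounds the treewidth. For the lower bound: the 4 vertex sets {e,g}, {d,h}, {a}, {f} are disjoint, each induces a connected subgraph, and every pair is joined by at least one edge of G. Contracting each set to a single vertex therefore yields K_{4} as a minor, and since treewidth is minor-monotone, tw(G) ≥ tw(K_{4}) = 3. The upper and lower bounds meet at 3, so that is the treewidth.

3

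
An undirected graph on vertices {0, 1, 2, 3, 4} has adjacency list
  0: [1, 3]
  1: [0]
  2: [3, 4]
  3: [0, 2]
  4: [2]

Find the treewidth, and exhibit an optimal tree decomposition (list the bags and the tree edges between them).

Each bag holds 2 vertices, so the decomposition has width 1, which upper-bounds the treewidth. G has an edge, so its treewidth is at least 1. Hence tw(G) = 1 exactly.

Treewidth 1.
Bags: B1 = {2, 4}  B2 = {2, 3}  B3 = {0, 3}  B4 = {0, 1}
Tree: B1–B2, B2–B3, B3–B4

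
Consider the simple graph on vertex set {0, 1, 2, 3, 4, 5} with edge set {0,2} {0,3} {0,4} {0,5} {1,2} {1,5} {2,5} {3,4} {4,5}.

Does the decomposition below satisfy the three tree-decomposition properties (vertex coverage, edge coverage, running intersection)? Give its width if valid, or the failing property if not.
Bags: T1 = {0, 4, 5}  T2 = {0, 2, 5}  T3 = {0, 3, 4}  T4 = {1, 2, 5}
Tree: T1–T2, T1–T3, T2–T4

Yes; width 2.

Every vertex of G appears in some bag (union = {0, 1, 2, 3, 4, 5}); every edge is covered by a bag; and for each vertex v the set of bags containing v is connected in the bag tree. The decomposition is therefore valid. The largest bag has 3 vertices, so the width is 2.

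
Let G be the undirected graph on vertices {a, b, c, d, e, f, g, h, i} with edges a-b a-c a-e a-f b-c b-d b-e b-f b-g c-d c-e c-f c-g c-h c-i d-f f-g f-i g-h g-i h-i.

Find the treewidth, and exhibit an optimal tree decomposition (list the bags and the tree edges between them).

Treewidth 3.
One optimal decomposition is:
Bags: B1 = {b, c, d, f}  B2 = {a, b, c, f}  B3 = {a, b, c, e}  B4 = {b, c, f, g}  B5 = {c, f, g, i}  B6 = {c, g, h, i}
Tree: B1–B2, B2–B3, B1–B4, B4–B5, B5–B6

Every bag has size at most 4, so the width is 4 − 1 = 3 and tw(G) ≤ 3. Conversely, {a, b, c, e} is a clique of size 4, and the vertices of any clique must share a bag in every tree decomposition; so some bag has ≥ 4 vertices and tw(G) ≥ 3. The upper and lower bounds meet at 3, so that is the treewidth.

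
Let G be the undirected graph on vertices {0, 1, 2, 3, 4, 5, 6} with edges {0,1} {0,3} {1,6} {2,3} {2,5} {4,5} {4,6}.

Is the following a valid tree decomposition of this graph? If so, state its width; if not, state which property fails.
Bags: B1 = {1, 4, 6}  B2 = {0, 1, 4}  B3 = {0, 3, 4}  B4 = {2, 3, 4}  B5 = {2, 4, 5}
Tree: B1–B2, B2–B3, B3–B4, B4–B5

Checking the three conditions: (i) the bags cover all of {0, 1, 2, 3, 4, 5, 6}; (ii) for each edge, some bag contains both endpoints; (iii) the bags containing any fixed vertex form a subtree. All hold, so the decomposition is valid with width 3 − 1 = 2.

Yes; width 2.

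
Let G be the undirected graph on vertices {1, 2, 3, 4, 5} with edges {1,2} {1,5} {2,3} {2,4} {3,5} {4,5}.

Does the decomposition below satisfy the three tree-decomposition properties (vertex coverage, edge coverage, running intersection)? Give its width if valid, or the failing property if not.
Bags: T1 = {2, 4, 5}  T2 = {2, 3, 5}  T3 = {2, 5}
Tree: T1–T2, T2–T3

A tree decomposition must satisfy three properties: every vertex lies in some bag; for every edge, both endpoints lie together in some bag; and for every vertex, the bags containing it form a connected subtree. Here vertex 1 appears in no bag, so the decomposition is invalid.

No — vertex 1 appears in no bag.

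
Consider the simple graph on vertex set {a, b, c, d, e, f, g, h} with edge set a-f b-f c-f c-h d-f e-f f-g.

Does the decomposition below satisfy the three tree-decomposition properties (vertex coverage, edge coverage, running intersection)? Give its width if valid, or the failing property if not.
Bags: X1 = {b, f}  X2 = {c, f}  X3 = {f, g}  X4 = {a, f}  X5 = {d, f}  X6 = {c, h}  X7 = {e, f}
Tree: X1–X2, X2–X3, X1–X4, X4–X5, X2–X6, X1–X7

Checking the three conditions: (i) the bags cover all of {a, b, c, d, e, f, g, h}; (ii) for each edge, some bag contains both endpoints; (iii) the bags containing any fixed vertex form a subtree. All hold, so the decomposition is valid with width 2 − 1 = 1.

Yes; width 1.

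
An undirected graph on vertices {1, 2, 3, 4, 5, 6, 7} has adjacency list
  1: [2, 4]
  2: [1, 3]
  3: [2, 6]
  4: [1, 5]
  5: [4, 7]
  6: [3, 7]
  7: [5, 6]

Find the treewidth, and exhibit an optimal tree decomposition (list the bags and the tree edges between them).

Each bag holds 3 vertices, so the decomposition has width 2, which upper-bounds the treewidth. Since 1–2–3–6–7–5–4–1 is a cycle in G, G is not acyclic. Forests are exactly the graphs of treewidth ≤ 1, so tw(G) ≥ 2. Therefore the treewidth is 2.

Treewidth 2.
One such decomposition:
Bags: B1 = {1, 2, 3}  B2 = {1, 3, 6}  B3 = {1, 6, 7}  B4 = {1, 5, 7}  B5 = {1, 4, 5}
Tree: B1–B2, B2–B3, B3–B4, B4–B5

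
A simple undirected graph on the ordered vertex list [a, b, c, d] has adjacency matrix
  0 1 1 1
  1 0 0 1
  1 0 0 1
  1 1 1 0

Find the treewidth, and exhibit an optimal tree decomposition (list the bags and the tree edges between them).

Every bag has size at most 3, so the width is 3 − 1 = 2 and tw(G) ≤ 2. On the other hand G contains the 3-clique {a, c, d}. A clique must lie in a single bag of any decomposition, so no decomposition can have width below 2. Therefore the treewidth is 2.

Treewidth 2.
One such decomposition:
Bags: B1 = {a, c, d}  B2 = {a, b, d}
Tree: B1–B2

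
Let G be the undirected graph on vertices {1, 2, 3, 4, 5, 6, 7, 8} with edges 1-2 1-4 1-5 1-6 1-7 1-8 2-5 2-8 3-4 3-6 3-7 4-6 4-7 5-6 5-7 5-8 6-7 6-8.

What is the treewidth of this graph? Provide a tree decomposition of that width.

Treewidth 3.
Bags: B1 = {1, 5, 6, 7}  B2 = {1, 4, 6, 7}  B3 = {1, 5, 6, 8}  B4 = {1, 2, 5, 8}  B5 = {3, 4, 6, 7}
Tree: B1–B2, B1–B3, B3–B4, B2–B5

Each bag holds 4 vertices, so the decomposition has width 3, which upper-bounds the treewidth. For the lower bound, the 4 vertices {1, 4, 6, 7} are pairwise adjacent, and any tree decomposition puts a clique entirely inside one bag — forcing width ≥ 3. Hence tw(G) = 3 exactly.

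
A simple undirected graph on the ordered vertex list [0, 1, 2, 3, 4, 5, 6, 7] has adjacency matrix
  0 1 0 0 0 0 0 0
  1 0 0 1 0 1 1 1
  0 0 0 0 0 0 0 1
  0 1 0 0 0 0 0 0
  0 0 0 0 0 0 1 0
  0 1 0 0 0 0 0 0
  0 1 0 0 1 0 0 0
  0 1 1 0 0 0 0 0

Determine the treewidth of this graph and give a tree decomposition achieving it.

Every bag has size at most 2, so the width is 2 − 1 = 1 and tw(G) ≤ 1. Since G has at least one edge (e.g. 3–1), it is not an edgeless graph, so tw(G) ≥ 1. The upper and lower bounds meet at 1, so that is the treewidth.

Treewidth 1.
One optimal decomposition is:
Bags: B1 = {1, 3}  B2 = {0, 1}  B3 = {1, 5}  B4 = {1, 6}  B5 = {1, 7}  B6 = {2, 7}  B7 = {4, 6}
Tree: B1–B2, B1–B3, B2–B4, B4–B5, B5–B6, B4–B7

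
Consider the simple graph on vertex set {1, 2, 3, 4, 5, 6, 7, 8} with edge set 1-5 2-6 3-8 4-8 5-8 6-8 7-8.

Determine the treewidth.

1

A width-1 tree decomposition is:
Bags: B1 = {5, 8}  B2 = {7, 8}  B3 = {3, 8}  B4 = {4, 8}  B5 = {6, 8}  B6 = {2, 6}  B7 = {1, 5}
Tree: B1–B2, B2–B3, B1–B4, B3–B5, B5–B6, B1–B7
Each bag holds 2 vertices, so the decomposition has width 1, which upper-bounds the treewidth. Since G has at least one edge (e.g. 8–5), it is not an edgeless graph, so tw(G) ≥ 1. Therefore the treewidth is 1.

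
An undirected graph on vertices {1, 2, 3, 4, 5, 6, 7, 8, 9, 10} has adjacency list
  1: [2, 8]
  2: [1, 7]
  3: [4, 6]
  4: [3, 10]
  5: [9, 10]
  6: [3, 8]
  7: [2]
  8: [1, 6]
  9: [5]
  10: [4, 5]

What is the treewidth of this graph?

A width-1 tree decomposition is:
Bags: B1 = {5, 9}  B2 = {5, 10}  B3 = {4, 10}  B4 = {3, 4}  B5 = {3, 6}  B6 = {6, 8}  B7 = {1, 8}  B8 = {1, 2}  B9 = {2, 7}
Tree: B1–B2, B2–B3, B3–B4, B4–B5, B5–B6, B6–B7, B7–B8, B8–B9
The largest bag has 2 vertices, giving width 1; this decomposition certifies tw(G) ≤ 1. Any graph with an edge has treewidth ≥ 1, and G has the edge 9–5. Therefore the treewidth is 1.

1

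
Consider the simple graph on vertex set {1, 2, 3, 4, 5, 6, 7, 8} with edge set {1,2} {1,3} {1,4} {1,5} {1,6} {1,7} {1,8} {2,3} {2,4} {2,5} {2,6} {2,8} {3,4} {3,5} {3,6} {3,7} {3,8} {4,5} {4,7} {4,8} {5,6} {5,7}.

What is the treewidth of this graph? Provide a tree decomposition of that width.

The largest bag has 5 vertices, giving width 4; this decomposition certifies tw(G) ≤ 4. On the other hand G contains the 5-clique {1, 2, 3, 4, 8}. A clique must lie in a single bag of any decomposition, so no decomposition can have width below 4. The upper and lower bounds meet at 4, so that is the treewidth.

Treewidth 4.
One optimal decomposition is:
Bags: B1 = {1, 2, 3, 4, 5}  B2 = {1, 3, 4, 5, 7}  B3 = {1, 2, 3, 5, 6}  B4 = {1, 2, 3, 4, 8}
Tree: B1–B2, B1–B3, B1–B4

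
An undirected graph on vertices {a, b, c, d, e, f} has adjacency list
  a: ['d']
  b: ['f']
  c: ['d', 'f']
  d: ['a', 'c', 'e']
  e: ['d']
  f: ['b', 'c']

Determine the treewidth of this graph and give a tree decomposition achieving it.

Treewidth 1.
One such decomposition:
Bags: B1 = {c, f}  B2 = {c, d}  B3 = {a, d}  B4 = {d, e}  B5 = {b, f}
Tree: B1–B2, B2–B3, B3–B4, B1–B5

The largest bag has 2 vertices, giving width 1; this decomposition certifies tw(G) ≤ 1. Since G has at least one edge (e.g. c–f), it is not an edgeless graph, so tw(G) ≥ 1. Therefore the treewidth is 1.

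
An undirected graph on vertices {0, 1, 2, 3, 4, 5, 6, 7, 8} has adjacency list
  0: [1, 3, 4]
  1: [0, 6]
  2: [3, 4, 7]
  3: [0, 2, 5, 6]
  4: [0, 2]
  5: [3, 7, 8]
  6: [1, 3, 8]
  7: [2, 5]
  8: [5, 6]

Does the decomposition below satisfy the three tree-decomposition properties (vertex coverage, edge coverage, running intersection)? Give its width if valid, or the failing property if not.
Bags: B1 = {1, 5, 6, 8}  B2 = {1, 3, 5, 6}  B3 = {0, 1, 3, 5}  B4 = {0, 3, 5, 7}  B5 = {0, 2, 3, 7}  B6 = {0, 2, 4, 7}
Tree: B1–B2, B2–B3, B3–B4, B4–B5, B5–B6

Vertex coverage: the bags together contain {0, 1, 2, 3, 4, 5, 6, 7, 8}, the full vertex set. Edge coverage: each edge of G has both endpoints in at least one bag. Running intersection: for every vertex, the bags containing it form a connected subtree. All three properties hold, so this is a valid tree decomposition of width max|bag| − 1 = 3, and hence tw(G) ≤ 3.

Yes; width 3.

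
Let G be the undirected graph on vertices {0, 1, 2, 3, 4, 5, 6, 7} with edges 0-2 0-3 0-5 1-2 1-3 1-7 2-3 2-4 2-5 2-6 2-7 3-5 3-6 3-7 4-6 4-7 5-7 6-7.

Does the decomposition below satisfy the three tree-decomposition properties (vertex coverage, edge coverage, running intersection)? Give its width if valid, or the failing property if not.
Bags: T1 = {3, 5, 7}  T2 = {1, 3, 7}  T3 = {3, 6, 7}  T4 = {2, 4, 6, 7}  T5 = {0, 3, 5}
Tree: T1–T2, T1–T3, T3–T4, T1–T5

No — edge (2,5) lies in no bag.

A tree decomposition must satisfy three properties: every vertex lies in some bag; for every edge, both endpoints lie together in some bag; and for every vertex, the bags containing it form a connected subtree. Here edge (2,5) lies in no bag, so the decomposition is invalid.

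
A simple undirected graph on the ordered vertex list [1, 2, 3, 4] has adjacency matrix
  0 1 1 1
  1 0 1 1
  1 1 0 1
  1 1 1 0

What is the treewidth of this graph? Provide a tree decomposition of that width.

With just one bag of size 4, the width is 4 − 1 = 3, so tw(G) ≤ 3. On the other hand G contains the 4-clique {1, 2, 3, 4}. A clique must lie in a single bag of any decomposition, so no decomposition can have width below 3. Hence tw(G) = 3 exactly.

Treewidth 3.
Bags: B1 = {1, 2, 3, 4}
Tree: (single bag)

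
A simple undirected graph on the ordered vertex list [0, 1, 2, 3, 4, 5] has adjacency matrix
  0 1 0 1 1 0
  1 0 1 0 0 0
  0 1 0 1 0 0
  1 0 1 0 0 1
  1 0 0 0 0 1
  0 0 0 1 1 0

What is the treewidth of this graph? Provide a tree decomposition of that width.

Treewidth 2.
One optimal decomposition is:
Bags: B1 = {1, 2, 3}  B2 = {0, 1, 3}  B3 = {0, 3, 5}  B4 = {0, 4, 5}
Tree: B1–B2, B2–B3, B3–B4

Every bag has size at most 3, so the width is 3 − 1 = 2 and tw(G) ≤ 2. The edges 2–1–0–3–2 form a cycle, so G is not a tree and its treewidth is at least 2. The upper and lower bounds meet at 2, so that is the treewidth.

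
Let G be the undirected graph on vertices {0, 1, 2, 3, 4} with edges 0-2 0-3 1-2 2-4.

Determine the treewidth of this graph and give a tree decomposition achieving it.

Treewidth 1.
Bags: B1 = {0, 2}  B2 = {0, 3}  B3 = {1, 2}  B4 = {2, 4}
Tree: B1–B2, B1–B3, B3–B4

Each bag holds 2 vertices, so the decomposition has width 1, which upper-bounds the treewidth. G has an edge, so its treewidth is at least 1. The upper and lower bounds meet at 1, so that is the treewidth.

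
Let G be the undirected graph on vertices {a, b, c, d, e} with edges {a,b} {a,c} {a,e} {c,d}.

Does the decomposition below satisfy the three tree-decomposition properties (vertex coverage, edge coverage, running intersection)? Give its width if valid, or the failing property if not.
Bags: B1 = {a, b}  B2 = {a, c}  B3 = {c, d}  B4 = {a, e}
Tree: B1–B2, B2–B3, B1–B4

Yes; width 1.

Vertex coverage: the bags together contain {a, b, c, d, e}, the full vertex set. Edge coverage: each edge of G has both endpoints in at least one bag. Running intersection: for every vertex, the bags containing it form a connected subtree. All three properties hold, so this is a valid tree decomposition of width max|bag| − 1 = 1, and hence tw(G) ≤ 1.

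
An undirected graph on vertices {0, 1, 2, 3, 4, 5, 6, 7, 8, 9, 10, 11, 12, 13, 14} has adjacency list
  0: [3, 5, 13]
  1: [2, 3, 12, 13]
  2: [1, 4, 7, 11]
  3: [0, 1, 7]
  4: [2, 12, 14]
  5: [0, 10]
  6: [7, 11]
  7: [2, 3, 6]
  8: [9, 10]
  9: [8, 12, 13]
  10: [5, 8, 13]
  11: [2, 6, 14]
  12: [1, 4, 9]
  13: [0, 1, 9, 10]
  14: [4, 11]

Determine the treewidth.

3

A width-3 tree decomposition is:
Bags: B1 = {4, 6, 11, 14}  B2 = {2, 4, 6, 11}  B3 = {2, 4, 6, 7}  B4 = {2, 4, 7, 12}  B5 = {1, 2, 7, 12}  B6 = {1, 3, 7, 12}  B7 = {1, 3, 9, 12}  B8 = {1, 3, 9, 13}  B9 = {0, 3, 9, 13}  B10 = {0, 8, 9, 13}  B11 = {0, 8, 10, 13}  B12 = {0, 5, 8, 10}
Tree: B1–B2, B2–B3, B3–B4, B4–B5, B5–B6, B6–B7, B7–B8, B8–B9, B9–B10, B10–B11, B11–B12
The largest bag has 4 vertices, giving width 3; this decomposition certifies tw(G) ≤ 3. For the lower bound: the 4 vertex sets {6,11,14}, {4}, {2}, {1,3,7,12} are disjoint, each induces a connected subgraph, and every pair is joined by at least one edge of G. Contracting each set to a single vertex therefore yields K_{4} as a minor, and since treewidth is minor-monotone, tw(G) ≥ tw(K_{4}) = 3. Therefore the treewidth is 3.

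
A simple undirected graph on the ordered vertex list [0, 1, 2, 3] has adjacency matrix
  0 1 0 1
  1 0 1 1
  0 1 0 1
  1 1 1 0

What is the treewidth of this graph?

A width-2 tree decomposition is:
Bags: B1 = {0, 1, 3}  B2 = {1, 2, 3}
Tree: B1–B2
Every bag has size at most 3, so the width is 3 − 1 = 2 and tw(G) ≤ 2. On the other hand G contains the 3-clique {0, 1, 3}. A clique must lie in a single bag of any decomposition, so no decomposition can have width below 2. Combining the bounds, tw(G) = 2.

2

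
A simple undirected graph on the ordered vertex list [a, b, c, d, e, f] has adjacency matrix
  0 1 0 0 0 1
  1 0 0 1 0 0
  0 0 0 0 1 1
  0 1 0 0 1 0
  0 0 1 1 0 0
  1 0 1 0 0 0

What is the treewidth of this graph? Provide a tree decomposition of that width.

Treewidth 2.
Bags: B1 = {a, b, d}  B2 = {a, d, f}  B3 = {c, d, f}  B4 = {c, d, e}
Tree: B1–B2, B2–B3, B3–B4

Every bag has size at most 3, so the width is 3 − 1 = 2 and tw(G) ≤ 2. Since d–b–a–f–c–e–d is a cycle in G, G is not acyclic. Forests are exactly the graphs of treewidth ≤ 1, so tw(G) ≥ 2. The upper and lower bounds meet at 2, so that is the treewidth.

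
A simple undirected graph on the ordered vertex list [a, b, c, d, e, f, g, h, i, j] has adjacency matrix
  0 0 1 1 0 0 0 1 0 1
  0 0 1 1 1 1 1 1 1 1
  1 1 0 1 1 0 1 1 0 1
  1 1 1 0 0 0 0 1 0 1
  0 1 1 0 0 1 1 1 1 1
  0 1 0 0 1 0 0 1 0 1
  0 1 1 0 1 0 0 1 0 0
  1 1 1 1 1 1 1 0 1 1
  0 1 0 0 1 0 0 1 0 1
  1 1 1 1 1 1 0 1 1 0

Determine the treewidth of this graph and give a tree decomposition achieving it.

Treewidth 4.
Bags: B1 = {b, c, e, h, j}  B2 = {b, e, h, i, j}  B3 = {b, e, f, h, j}  B4 = {b, c, d, h, j}  B5 = {a, c, d, h, j}  B6 = {b, c, e, g, h}
Tree: B1–B2, B1–B3, B1–B4, B4–B5, B1–B6

Each bag holds 5 vertices, so the decomposition has width 4, which upper-bounds the treewidth. For the lower bound, the 5 vertices {a, c, d, h, j} are pairwise adjacent, and any tree decomposition puts a clique entirely inside one bag — forcing width ≥ 4. Combining the bounds, tw(G) = 4.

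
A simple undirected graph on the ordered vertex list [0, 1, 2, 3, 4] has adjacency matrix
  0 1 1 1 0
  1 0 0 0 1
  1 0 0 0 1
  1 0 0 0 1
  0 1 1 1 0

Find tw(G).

A width-2 tree decomposition is:
Bags: B1 = {0, 3, 4}  B2 = {0, 1, 4}  B3 = {0, 2, 4}
Tree: B1–B2, B2–B3
Each bag holds 3 vertices, so the decomposition has width 2, which upper-bounds the treewidth. Since 3–4–1–0–3 is a cycle in G, G is not acyclic. Forests are exactly the graphs of treewidth ≤ 1, so tw(G) ≥ 2. The upper and lower bounds meet at 2, so that is the treewidth.

2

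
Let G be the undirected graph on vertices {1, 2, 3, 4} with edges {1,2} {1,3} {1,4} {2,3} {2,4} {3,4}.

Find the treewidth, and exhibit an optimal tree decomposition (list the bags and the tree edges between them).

Treewidth 3.
One such decomposition:
Bags: B1 = {1, 2, 3, 4}
Tree: (single bag)

With just one bag of size 4, the width is 4 − 1 = 3, so tw(G) ≤ 3. For the lower bound, the 4 vertices {1, 2, 3, 4} are pairwise adjacent, and any tree decomposition puts a clique entirely inside one bag — forcing width ≥ 3. The upper and lower bounds meet at 3, so that is the treewidth.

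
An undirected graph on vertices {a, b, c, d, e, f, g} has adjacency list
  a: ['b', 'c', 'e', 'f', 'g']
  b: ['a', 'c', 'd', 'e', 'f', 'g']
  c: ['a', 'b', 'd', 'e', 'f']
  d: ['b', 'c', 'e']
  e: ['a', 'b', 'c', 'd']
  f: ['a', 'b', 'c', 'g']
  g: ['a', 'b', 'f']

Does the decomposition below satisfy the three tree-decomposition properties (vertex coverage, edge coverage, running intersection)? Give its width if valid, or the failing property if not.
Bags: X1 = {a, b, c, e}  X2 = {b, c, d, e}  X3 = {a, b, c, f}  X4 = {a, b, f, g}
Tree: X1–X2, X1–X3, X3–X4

Checking the three conditions: (i) the bags cover all of {a, b, c, d, e, f, g}; (ii) for each edge, some bag contains both endpoints; (iii) the bags containing any fixed vertex form a subtree. All hold, so the decomposition is valid with width 4 − 1 = 3.

Yes; width 3.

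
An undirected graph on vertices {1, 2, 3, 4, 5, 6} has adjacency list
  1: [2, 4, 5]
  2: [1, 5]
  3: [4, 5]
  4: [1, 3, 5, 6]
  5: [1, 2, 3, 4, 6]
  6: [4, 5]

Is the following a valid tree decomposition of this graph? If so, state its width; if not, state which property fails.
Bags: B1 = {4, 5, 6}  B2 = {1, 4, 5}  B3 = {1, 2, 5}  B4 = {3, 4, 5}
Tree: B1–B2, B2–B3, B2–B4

Vertex coverage: the bags together contain {1, 2, 3, 4, 5, 6}, the full vertex set. Edge coverage: each edge of G has both endpoints in at least one bag. Running intersection: for every vertex, the bags containing it form a connected subtree. All three properties hold, so this is a valid tree decomposition of width max|bag| − 1 = 2, and hence tw(G) ≤ 2.

Yes; width 2.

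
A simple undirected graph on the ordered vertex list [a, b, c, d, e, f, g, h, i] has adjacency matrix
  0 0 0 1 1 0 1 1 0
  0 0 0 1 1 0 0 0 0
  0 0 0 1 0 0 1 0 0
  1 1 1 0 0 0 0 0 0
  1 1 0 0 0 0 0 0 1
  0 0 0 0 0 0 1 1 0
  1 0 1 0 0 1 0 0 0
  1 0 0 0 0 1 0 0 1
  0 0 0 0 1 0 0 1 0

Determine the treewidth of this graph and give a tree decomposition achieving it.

Each bag holds 4 vertices, so the decomposition has width 3, which upper-bounds the treewidth. For the lower bound: the 4 vertex sets {c,f,g}, {d}, {a}, {b,e,h,i} are disjoint, each induces a connected subgraph, and every pair is joined by at least one edge of G. Contracting each set to a single vertex therefore yields K_{4} as a minor, and since treewidth is minor-monotone, tw(G) ≥ tw(K_{4}) = 3. Hence tw(G) = 3 exactly.

Treewidth 3.
One such decomposition:
Bags: B1 = {c, d, f, g}  B2 = {a, d, f, g}  B3 = {a, d, f, h}  B4 = {a, b, d, h}  B5 = {a, b, e, h}  B6 = {b, e, h, i}
Tree: B1–B2, B2–B3, B3–B4, B4–B5, B5–B6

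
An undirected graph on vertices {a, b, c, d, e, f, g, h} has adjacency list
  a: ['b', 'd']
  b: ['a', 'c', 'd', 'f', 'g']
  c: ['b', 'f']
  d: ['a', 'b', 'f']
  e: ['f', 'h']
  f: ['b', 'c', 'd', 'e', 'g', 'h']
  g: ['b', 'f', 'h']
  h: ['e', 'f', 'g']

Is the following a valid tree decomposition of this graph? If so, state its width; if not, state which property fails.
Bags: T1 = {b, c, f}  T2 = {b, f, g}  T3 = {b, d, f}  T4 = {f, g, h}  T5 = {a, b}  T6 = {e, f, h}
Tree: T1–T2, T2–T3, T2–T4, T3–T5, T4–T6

A tree decomposition must satisfy three properties: every vertex lies in some bag; for every edge, both endpoints lie together in some bag; and for every vertex, the bags containing it form a connected subtree. Here edge (d,a) lies in no bag, so the decomposition is invalid.

No — edge (d,a) lies in no bag.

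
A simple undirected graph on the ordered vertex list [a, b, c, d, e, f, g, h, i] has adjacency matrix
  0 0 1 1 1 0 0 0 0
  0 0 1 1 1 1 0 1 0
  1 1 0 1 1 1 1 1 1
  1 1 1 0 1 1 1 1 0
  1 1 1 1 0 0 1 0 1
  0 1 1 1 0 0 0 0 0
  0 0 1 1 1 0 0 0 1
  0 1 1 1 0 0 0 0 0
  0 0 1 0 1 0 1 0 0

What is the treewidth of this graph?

3

A width-3 tree decomposition is:
Bags: B1 = {b, c, d, h}  B2 = {b, c, d, f}  B3 = {b, c, d, e}  B4 = {c, d, e, g}  B5 = {a, c, d, e}  B6 = {c, e, g, i}
Tree: B1–B2, B2–B3, B3–B4, B4–B5, B4–B6
Each bag holds 4 vertices, so the decomposition has width 3, which upper-bounds the treewidth. Conversely, {c, d, e, g} is a clique of size 4, and the vertices of any clique must share a bag in every tree decomposition; so some bag has ≥ 4 vertices and tw(G) ≥ 3. The upper and lower bounds meet at 3, so that is the treewidth.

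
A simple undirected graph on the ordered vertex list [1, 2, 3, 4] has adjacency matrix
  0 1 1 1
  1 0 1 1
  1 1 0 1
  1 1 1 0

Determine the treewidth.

3

A width-3 tree decomposition is:
Bags: B1 = {1, 2, 3, 4}
Tree: (single bag)
With just one bag of size 4, the width is 4 − 1 = 3, so tw(G) ≤ 3. On the other hand G contains the 4-clique {1, 2, 3, 4}. A clique must lie in a single bag of any decomposition, so no decomposition can have width below 3. Hence tw(G) = 3 exactly.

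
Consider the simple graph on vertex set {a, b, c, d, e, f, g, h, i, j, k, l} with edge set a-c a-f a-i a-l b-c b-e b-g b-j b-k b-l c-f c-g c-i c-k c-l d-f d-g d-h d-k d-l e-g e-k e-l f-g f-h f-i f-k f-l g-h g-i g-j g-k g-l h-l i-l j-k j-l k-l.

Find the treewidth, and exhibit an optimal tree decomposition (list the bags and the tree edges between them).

Each bag holds 5 vertices, so the decomposition has width 4, which upper-bounds the treewidth. For the lower bound, the 5 vertices {d, f, g, h, l} are pairwise adjacent, and any tree decomposition puts a clique entirely inside one bag — forcing width ≥ 4. Combining the bounds, tw(G) = 4.

Treewidth 4.
Bags: B1 = {c, f, g, k, l}  B2 = {d, f, g, k, l}  B3 = {b, c, g, k, l}  B4 = {b, e, g, k, l}  B5 = {c, f, g, i, l}  B6 = {d, f, g, h, l}  B7 = {a, c, f, i, l}  B8 = {b, g, j, k, l}
Tree: B1–B2, B1–B3, B3–B4, B1–B5, B2–B6, B5–B7, B3–B8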